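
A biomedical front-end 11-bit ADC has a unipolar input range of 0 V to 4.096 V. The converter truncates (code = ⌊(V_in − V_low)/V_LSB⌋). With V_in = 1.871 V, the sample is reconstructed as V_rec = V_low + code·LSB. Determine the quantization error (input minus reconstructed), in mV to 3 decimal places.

1.000 mV

Step size: 4.096 V ÷ 2^11 = 2.000 mV.
(V_in − V_low)/LSB = (1.871 − 0)/0.002 = 935.5000 → code 935 (floor).
Code 935 maps back to 0 + 935×0.002 V = 1.87 V.
Error = 1.871 − 1.87 = 0.001 V = 1.000 mV.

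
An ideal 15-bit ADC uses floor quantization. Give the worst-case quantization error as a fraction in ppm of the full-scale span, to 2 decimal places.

30.52 ppm

Truncating → worst-case error = 1 LSB = V_FS/2^15, so 1e+06/32768 = 30.5176 ppm of full scale.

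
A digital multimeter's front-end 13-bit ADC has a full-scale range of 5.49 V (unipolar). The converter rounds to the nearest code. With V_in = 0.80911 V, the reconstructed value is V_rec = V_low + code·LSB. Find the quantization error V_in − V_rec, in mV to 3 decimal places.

Step size: 5.49 V ÷ 2^13 = 0.670 mV.
Scaled input = 1207.3277 LSBs, so code = 1207.
V_rec = 0 + 1207·0.000670166 = 0.80889038 V.
Error = 0.80911 − 0.80889038 = 0.000219619 V = 0.220 mV.

0.220 mV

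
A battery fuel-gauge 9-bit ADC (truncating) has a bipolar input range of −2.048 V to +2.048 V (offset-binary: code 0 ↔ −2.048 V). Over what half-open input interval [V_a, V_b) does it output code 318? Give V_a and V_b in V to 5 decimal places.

[0.49600 V, 0.50400 V)

LSB = 4.096/2^9 = 8.000 mV.
V_a = V_low + 318·LSB = 0.496 V; V_b = V_low + 319·LSB = 0.504 V.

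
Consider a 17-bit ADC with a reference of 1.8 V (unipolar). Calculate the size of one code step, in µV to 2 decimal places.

13.73 µV

Full-scale span = 1.8 V.
LSB = 1.8 / 2^17 = 1.8 / 131072 = 1.37329e-05 V = 13.73 µV.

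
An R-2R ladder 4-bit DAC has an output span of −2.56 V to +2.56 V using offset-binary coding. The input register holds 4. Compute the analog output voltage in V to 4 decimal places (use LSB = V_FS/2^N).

LSB = 5.12 V / 2^4 = 320.000 mV.
V_out = (−2.56) + 4 × 0.32 V = -1.28 V.

-1.2800 V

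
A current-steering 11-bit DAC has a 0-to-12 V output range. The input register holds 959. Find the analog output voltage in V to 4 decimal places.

LSB = 12 V / 2^11 = 5.859 mV.
V_out = 0 + 959 × 0.00585938 V = 5.61914 V.

5.6191 V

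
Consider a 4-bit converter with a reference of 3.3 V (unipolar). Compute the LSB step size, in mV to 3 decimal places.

206.250 mV

Full-scale span = 3.3 V.
LSB = 3.3 / 2^4 = 3.3 / 16 = 0.20625 V = 206.250 mV.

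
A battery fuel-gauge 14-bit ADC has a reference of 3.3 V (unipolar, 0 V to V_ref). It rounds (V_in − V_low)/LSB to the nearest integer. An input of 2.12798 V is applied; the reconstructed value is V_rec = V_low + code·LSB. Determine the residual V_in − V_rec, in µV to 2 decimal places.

LSB = 3.3/2^14 = 201.42 µV.
Scaled input = 10565.0983 LSBs, so code = 10565.
Reconstructed: 2.1279602 V.
Error = 2.12798 − 2.1279602 = 1.97949e-05 V = 19.79 µV.

19.79 µV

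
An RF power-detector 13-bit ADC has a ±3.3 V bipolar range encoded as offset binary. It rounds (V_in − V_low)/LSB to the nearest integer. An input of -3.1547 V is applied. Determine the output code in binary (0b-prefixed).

code 0b10110100 (decimal 180)

With 8192 levels over 6.6 V, one step is 0.806 mV.
(V_in − V_low)/LSB = (-3.1547 − (−3.3)) / 0.000805664 = 180.348.
Round → code 180.
In binary (0b-prefixed): 0b10110100.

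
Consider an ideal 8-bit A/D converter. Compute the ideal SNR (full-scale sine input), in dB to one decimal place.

SNR ≈ 6.02·N + 1.76 dB = 6.02·8 + 1.76 = 49.92 dB.

49.9 dB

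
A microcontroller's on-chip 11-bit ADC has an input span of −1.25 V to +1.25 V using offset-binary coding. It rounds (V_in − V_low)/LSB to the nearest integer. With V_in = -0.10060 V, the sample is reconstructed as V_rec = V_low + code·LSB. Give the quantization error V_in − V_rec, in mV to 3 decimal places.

-0.502 mV

Step size: 2.5 V ÷ 2^11 = 1.221 mV.
(V_in − V_low)/LSB = (-0.10060 − (−1.25))/0.0012207 = 941.5885 → code 942 (round).
V_rec = (−1.25) + 942·0.0012207 = -0.10009766 V.
Difference: -0.000502344 V → -0.502 mV.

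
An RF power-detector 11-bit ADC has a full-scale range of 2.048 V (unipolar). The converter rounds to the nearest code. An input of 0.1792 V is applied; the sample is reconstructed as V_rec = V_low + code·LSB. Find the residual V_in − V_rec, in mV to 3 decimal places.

0.200 mV

LSB = 2.048/2^11 = 1.000 mV.
(0.1792 − 0)/0.001 = 179.2000; round gives code 179.
Reconstructed: 0.179 V.
Error = 0.1792 − 0.179 = 0.0002 V = 0.200 mV.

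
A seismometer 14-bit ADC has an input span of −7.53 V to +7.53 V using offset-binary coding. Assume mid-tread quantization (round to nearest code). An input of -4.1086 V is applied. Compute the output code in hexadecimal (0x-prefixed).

code 0xE8A (decimal 3722)

With 16384 levels over 15.06 V, one step is 0.919 mV.
(-4.1086 − (−7.53)) / 0.000919189 = 3722.192 LSBs.
So the output code is 3722.
In hexadecimal (0x-prefixed): 0xE8A.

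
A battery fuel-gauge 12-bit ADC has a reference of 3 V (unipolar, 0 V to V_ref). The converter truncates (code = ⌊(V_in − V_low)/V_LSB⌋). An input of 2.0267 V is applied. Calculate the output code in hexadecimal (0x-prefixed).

code 0xACF (decimal 2767)

Full-scale span = 3 V; LSB = 3/2^12 = 0.732 mV.
(2.0267 − 0) / 0.000732422 = 2767.121 LSBs.
So the output code is 2767.
In hexadecimal (0x-prefixed): 0xACF.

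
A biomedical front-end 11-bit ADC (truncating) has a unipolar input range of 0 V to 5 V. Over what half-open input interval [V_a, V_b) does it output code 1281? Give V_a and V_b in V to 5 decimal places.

LSB = 5/2^11 = 2.441 mV.
V_a = V_low + 1281·LSB = 3.12744 V; V_b = V_low + 1282·LSB = 3.12988 V.

[3.12744 V, 3.12988 V)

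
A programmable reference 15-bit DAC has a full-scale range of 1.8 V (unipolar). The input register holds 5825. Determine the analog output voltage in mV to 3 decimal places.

319.977 mV

LSB = 1.8 V / 2^15 = 54.93 µV.
V_out = 0 + 5825 × 5.49316e-05 V = 0.319977 V.
= 319.977 mV.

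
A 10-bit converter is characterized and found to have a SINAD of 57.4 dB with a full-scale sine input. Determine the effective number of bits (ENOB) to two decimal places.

9.24 bits

ENOB = (SINAD − 1.76) / 6.02 = (57.4 − 1.76)/6.02 = 9.243.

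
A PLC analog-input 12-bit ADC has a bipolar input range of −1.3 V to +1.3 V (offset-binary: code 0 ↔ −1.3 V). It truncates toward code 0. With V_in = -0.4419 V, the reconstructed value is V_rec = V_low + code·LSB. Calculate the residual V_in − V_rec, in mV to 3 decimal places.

One LSB is 2.6 V / 4096 = 0.635 mV.
(V_in − V_low)/LSB = (-0.4419 − (−1.3))/0.000634766 = 1351.8375 → code 1351 (floor).
Code 1351 maps back to (−1.3) + 1351×0.000634766 V = -0.44243164 V.
Difference: 0.000531641 V → 0.532 mV.

0.532 mV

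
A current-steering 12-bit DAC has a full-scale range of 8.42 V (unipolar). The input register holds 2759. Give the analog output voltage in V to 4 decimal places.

LSB = 8.42 V / 2^12 = 2.056 mV.
V_out = 0 + 2759 × 0.00205566 V = 5.67158 V.

5.6716 V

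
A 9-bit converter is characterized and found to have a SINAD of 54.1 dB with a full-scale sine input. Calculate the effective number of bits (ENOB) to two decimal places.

8.69 bits

ENOB = (SINAD − 1.76) / 6.02 = (54.1 − 1.76)/6.02 = 8.694.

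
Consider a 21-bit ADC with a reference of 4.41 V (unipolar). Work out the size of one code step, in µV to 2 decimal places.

Full-scale span = 4.41 V.
LSB = 4.41 / 2^21 = 4.41 / 2097152 = 2.10285e-06 V = 2.10 µV.

2.10 µV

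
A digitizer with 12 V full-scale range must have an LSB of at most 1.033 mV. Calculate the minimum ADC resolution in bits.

14 bits

Number of steps required ≥ 12 V / 1.033 mV = 11616.65.
Need 2^N ≥ 11616.65; 2^13 = 8192, 2^14 = 16384.
Minimum N = 14.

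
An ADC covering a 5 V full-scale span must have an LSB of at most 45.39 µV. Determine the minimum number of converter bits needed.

17 bits

Number of steps required ≥ 5 V / 45.39 µV = 110156.42.
Need 2^N ≥ 110156.42; 2^16 = 65536, 2^17 = 131072.
Minimum N = 17.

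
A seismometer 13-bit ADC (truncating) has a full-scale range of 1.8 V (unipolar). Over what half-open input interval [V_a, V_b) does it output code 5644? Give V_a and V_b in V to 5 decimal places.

LSB = 1.8/2^13 = 219.73 µV.
V_a = V_low + 5644·LSB = 1.24014 V; V_b = V_low + 5645·LSB = 1.24036 V.

[1.24014 V, 1.24036 V)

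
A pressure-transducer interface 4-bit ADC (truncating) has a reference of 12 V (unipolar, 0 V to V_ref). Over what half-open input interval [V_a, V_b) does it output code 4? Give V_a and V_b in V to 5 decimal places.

[3.00000 V, 3.75000 V)

LSB = 12/2^4 = 0.7500 V.
V_a = V_low + 4·LSB = 3 V; V_b = V_low + 5·LSB = 3.75 V.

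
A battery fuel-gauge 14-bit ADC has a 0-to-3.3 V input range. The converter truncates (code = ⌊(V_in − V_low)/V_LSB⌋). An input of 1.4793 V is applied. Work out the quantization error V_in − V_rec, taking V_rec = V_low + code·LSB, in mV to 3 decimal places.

0.101 mV

Step size: 3.3 V ÷ 2^14 = 201.42 µV.
(V_in − V_low)/LSB = (1.4793 − 0)/0.000201416 = 7344.5004 → code 7344 (floor).
Code 7344 maps back to 0 + 7344×0.000201416 V = 1.4791992 V.
Difference: 0.000100781 V → 0.101 mV.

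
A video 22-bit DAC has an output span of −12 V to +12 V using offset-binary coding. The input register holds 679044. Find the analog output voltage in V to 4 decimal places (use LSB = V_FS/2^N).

-8.1145 V

LSB = 24 V / 2^22 = 5.72 µV.
V_out = (−12) + 679044 × 5.72205e-06 V = -8.11448 V.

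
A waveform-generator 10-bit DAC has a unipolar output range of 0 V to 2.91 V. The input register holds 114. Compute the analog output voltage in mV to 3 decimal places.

LSB = 2.91 V / 2^10 = 2.842 mV.
V_out = 0 + 114 × 0.0028418 V = 0.323965 V.
= 323.965 mV.

323.965 mV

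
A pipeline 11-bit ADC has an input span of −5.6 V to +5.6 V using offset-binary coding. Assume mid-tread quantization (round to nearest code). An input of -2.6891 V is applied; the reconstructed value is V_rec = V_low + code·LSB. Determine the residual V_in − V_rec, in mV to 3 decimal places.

One LSB is 11.2 V / 2048 = 5.469 mV.
(V_in − V_low)/LSB = (-2.6891 − (−5.6))/0.00546875 = 532.2789 → code 532 (round).
V_rec = (−5.6) + 532·0.00546875 = -2.690625 V.
Difference: 0.001525 V → 1.525 mV.

1.525 mV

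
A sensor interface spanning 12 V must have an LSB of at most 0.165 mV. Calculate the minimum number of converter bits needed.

Number of steps required ≥ 12 V / 0.165 mV = 72727.27.
Need 2^N ≥ 72727.27; 2^16 = 65536, 2^17 = 131072.
Minimum N = 17.

17 bits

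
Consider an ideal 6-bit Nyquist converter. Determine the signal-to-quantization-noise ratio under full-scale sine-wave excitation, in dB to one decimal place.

37.9 dB

SNR ≈ 6.02·N + 1.76 dB = 6.02·6 + 1.76 = 37.88 dB.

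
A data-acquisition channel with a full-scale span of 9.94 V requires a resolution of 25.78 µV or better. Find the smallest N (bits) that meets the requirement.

Number of steps required ≥ 9.94 V / 25.78 µV = 385570.21.
Need 2^N ≥ 385570.21; 2^18 = 262144, 2^19 = 524288.
Minimum N = 19.

19 bits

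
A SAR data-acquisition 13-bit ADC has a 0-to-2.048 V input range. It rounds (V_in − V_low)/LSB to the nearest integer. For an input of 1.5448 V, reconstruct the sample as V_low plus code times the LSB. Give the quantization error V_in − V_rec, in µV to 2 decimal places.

Step size: 2.048 V ÷ 2^13 = 250.00 µV.
(1.5448 − 0)/0.00025 = 6179.2000; round gives code 6179.
V_rec = 0 + 6179·0.00025 = 1.54475 V.
V_in − V_rec = 5e-05 V = 50.00 µV.

50.00 µV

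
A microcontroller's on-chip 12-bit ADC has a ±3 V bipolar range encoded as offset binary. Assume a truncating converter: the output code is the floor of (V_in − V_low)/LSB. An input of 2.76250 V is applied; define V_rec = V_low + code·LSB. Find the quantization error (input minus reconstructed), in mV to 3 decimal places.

One LSB is 6 V / 4096 = 1.465 mV.
(2.76250 − (−3))/0.00146484 = 3933.8667; ⌊·⌋ gives code 3933.
Reconstructed: 2.7612305 V.
Difference: 0.00126953 V → 1.270 mV.

1.270 mV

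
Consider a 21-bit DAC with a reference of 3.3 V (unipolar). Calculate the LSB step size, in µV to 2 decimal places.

Full-scale span = 3.3 V.
LSB = 3.3 / 2^21 = 3.3 / 2097152 = 1.57356e-06 V = 1.57 µV.

1.57 µV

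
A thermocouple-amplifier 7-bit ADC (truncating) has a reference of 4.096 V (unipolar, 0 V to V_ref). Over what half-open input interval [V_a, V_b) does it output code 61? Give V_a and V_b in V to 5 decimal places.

[1.95200 V, 1.98400 V)

LSB = 4.096/2^7 = 32.000 mV.
V_a = V_low + 61·LSB = 1.952 V; V_b = V_low + 62·LSB = 1.984 V.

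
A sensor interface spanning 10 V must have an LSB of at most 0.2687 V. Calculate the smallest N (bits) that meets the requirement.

6 bits

Number of steps required ≥ 10 V / 0.2687 V = 37.22.
Need 2^N ≥ 37.22; 2^5 = 32, 2^6 = 64.
Minimum N = 6.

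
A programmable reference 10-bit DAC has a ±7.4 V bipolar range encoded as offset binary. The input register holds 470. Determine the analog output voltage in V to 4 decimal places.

LSB = 14.8 V / 2^10 = 14.453 mV.
V_out = (−7.4) + 470 × 0.0144531 V = -0.607031 V.

-0.6070 V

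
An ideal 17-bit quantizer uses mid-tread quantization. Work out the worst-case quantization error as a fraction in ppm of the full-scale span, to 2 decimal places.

Rounding → worst-case error = ½ LSB = V_FS/2^18, so 1e+06/262144 = 3.8147 ppm of full scale.

3.81 ppm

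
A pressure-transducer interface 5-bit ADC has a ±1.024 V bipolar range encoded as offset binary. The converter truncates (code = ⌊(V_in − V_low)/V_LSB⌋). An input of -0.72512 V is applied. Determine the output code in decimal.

With 32 levels over 2.048 V, one step is 64.000 mV.
(V_in − V_low)/LSB = (-0.72512 − (−1.024)) / 0.064 = 4.670.
⌊·⌋(4.670) = 4.

code 4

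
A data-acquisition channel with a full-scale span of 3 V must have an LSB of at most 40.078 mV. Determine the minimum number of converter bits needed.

Number of steps required ≥ 3 V / 40.078 mV = 74.85.
Need 2^N ≥ 74.85; 2^6 = 64, 2^7 = 128.
Minimum N = 7.

7 bits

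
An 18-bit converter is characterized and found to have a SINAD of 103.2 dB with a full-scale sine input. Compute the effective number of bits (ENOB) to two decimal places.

ENOB = (SINAD − 1.76) / 6.02 = (103.2 − 1.76)/6.02 = 16.850.

16.85 bits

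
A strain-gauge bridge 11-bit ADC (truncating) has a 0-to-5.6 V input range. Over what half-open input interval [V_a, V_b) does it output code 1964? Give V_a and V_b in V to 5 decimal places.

[5.37031 V, 5.37305 V)

LSB = 5.6/2^11 = 2.734 mV.
V_a = V_low + 1964·LSB = 5.37031 V; V_b = V_low + 1965·LSB = 5.37305 V.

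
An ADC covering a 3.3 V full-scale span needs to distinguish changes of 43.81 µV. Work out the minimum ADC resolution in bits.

17 bits

Number of steps required ≥ 3.3 V / 43.81 µV = 75325.27.
Need 2^N ≥ 75325.27; 2^16 = 65536, 2^17 = 131072.
Minimum N = 17.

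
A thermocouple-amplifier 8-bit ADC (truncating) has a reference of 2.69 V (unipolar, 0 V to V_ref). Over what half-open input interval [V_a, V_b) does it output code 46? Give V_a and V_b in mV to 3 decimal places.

LSB = 2.69/2^8 = 10.508 mV.
V_a = V_low + 46·LSB = 0.483359 V; V_b = V_low + 47·LSB = 0.493867 V.

[483.359 mV, 493.867 mV)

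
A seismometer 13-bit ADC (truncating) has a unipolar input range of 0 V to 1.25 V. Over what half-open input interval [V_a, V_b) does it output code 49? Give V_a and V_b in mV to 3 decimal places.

LSB = 1.25/2^13 = 152.59 µV.
V_a = V_low + 49·LSB = 0.00747681 V; V_b = V_low + 50·LSB = 0.00762939 V.

[7.477 mV, 7.629 mV)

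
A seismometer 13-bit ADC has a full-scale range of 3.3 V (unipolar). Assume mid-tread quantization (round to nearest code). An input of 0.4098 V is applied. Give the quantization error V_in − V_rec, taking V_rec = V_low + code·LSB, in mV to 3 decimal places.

0.120 mV

Step size: 3.3 V ÷ 2^13 = 402.83 µV.
Scaled input = 1017.2975 LSBs, so code = 1017.
V_rec = 0 + 1017·0.000402832 = 0.40968018 V.
Error = 0.4098 − 0.40968018 = 0.000119824 V = 0.120 mV.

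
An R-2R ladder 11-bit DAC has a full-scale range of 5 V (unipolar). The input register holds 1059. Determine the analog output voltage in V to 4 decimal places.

LSB = 5 V / 2^11 = 2.441 mV.
V_out = 0 + 1059 × 0.00244141 V = 2.58545 V.

2.5854 V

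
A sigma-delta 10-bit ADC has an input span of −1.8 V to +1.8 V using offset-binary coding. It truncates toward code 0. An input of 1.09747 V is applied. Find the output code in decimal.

LSB = 3.6 V / 1024 = 3.516 mV.
(1.09747 − (−1.8)) / 0.00351563 = 824.169 LSBs.
⌊·⌋(824.169) = 824.

code 824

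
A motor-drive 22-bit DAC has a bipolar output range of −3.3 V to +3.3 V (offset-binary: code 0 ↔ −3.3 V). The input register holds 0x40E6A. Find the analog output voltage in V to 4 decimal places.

LSB = 6.6 V / 2^22 = 1.57 µV.
Code 0x40E6A = 265834 decimal.
V_out = (−3.3) + 265834 × 1.57356e-06 V = -2.88169 V.

-2.8817 V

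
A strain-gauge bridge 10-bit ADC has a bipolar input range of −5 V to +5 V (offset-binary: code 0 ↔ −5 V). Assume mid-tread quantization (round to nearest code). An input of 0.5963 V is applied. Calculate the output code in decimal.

Full-scale span = 10 V; LSB = 10/2^10 = 9.766 mV.
Input sits at 573.061 steps above V_low.
Round → code 573.

code 573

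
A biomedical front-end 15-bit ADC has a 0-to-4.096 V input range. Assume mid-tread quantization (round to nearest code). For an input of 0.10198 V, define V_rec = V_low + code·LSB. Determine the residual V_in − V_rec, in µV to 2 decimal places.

-20.00 µV

LSB = 4.096/2^15 = 125.00 µV.
(V_in − V_low)/LSB = (0.10198 − 0)/0.000125 = 815.8400 → code 816 (round).
V_rec = 0 + 816·0.000125 = 0.102 V.
Difference: -2e-05 V → -20.00 µV.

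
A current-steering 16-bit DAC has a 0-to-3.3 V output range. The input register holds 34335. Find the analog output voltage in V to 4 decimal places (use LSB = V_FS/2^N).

1.7289 V

LSB = 3.3 V / 2^16 = 50.35 µV.
V_out = 0 + 34335 × 5.0354e-05 V = 1.7289 V.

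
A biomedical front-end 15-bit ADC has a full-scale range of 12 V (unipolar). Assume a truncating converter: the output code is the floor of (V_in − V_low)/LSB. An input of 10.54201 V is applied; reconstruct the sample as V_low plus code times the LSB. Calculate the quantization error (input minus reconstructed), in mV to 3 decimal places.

Step size: 12 V ÷ 2^15 = 366.21 µV.
(V_in − V_low)/LSB = (10.54201 − 0)/0.000366211 = 28786.7153 → code 28786 (floor).
Code 28786 maps back to 0 + 28786×0.000366211 V = 10.541748 V.
Difference: 0.000261953 V → 0.262 mV.

0.262 mV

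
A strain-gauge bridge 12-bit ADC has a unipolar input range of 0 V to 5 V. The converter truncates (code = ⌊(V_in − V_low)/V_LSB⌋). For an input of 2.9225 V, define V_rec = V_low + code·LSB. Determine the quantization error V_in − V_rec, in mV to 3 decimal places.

0.137 mV

LSB = 5/2^12 = 1.221 mV.
(V_in − V_low)/LSB = (2.9225 − 0)/0.0012207 = 2394.1120 → code 2394 (floor).
V_rec = 0 + 2394·0.0012207 = 2.9223633 V.
Error = 2.9225 − 2.9223633 = 0.000136719 V = 0.137 mV.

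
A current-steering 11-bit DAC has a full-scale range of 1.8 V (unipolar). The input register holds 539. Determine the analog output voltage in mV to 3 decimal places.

473.730 mV

LSB = 1.8 V / 2^11 = 0.879 mV.
V_out = 0 + 539 × 0.000878906 V = 0.47373 V.
= 473.730 mV.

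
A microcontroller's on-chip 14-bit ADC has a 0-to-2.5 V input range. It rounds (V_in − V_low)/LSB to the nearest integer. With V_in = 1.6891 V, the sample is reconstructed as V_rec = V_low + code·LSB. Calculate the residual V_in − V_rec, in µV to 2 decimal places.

-47.95 µV

One LSB is 2.5 V / 16384 = 152.59 µV.
Scaled input = 11069.6858 LSBs, so code = 11070.
V_rec = 0 + 11070·0.000152588 = 1.6891479 V.
V_in − V_rec = -4.79492e-05 V = -47.95 µV.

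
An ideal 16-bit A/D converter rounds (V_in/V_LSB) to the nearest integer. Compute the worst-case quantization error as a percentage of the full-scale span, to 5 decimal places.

Rounding → worst-case error = ½ LSB = V_FS/2^17, so 100/131072 = 0.000762939 % of full scale.

0.00076 %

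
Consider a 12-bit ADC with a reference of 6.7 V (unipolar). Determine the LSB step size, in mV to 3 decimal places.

1.636 mV

Full-scale span = 6.7 V.
LSB = 6.7 / 2^12 = 6.7 / 4096 = 0.00163574 V = 1.636 mV.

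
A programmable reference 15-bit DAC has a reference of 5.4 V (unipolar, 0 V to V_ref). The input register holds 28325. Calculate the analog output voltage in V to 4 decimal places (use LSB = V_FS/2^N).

LSB = 5.4 V / 2^15 = 164.79 µV.
V_out = 0 + 28325 × 0.000164795 V = 4.66782 V.

4.6678 V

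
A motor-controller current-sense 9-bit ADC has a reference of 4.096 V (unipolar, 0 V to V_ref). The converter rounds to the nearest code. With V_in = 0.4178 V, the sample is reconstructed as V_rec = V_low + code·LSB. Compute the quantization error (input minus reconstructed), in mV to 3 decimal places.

1.800 mV

LSB = 4.096/2^9 = 8.000 mV.
(0.4178 − 0)/0.008 = 52.2250; round gives code 52.
Reconstructed: 0.416 V.
Error = 0.4178 − 0.416 = 0.0018 V = 1.800 mV.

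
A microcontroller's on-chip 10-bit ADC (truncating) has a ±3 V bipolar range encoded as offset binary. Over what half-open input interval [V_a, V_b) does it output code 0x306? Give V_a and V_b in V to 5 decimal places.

LSB = 6/2^10 = 5.859 mV.
Code 0x306 = 774 decimal.
V_a = V_low + 774·LSB = 1.53516 V; V_b = V_low + 775·LSB = 1.54102 V.

[1.53516 V, 1.54102 V)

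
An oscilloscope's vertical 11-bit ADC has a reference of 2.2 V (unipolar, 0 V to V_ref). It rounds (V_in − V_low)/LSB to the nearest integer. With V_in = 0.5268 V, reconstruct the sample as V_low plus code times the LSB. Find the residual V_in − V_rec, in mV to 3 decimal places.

0.433 mV

Step size: 2.2 V ÷ 2^11 = 1.074 mV.
Scaled input = 490.4029 LSBs, so code = 490.
V_rec = 0 + 490·0.00107422 = 0.52636719 V.
Difference: 0.000432812 V → 0.433 mV.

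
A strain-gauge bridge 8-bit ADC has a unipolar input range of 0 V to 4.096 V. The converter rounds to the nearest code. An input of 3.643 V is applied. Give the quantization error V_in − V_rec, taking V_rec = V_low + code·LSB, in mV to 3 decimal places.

Step size: 4.096 V ÷ 2^8 = 16.000 mV.
Scaled input = 227.6875 LSBs, so code = 228.
Code 228 maps back to 0 + 228×0.016 V = 3.648 V.
Difference: -0.005 V → -5.000 mV.

-5.000 mV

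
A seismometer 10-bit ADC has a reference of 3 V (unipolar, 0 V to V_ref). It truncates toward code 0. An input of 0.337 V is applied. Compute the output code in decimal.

With 1024 levels over 3 V, one step is 2.930 mV.
(V_in − V_low)/LSB = (0.337 − 0) / 0.00292969 = 115.029.
Floor → code 115.

code 115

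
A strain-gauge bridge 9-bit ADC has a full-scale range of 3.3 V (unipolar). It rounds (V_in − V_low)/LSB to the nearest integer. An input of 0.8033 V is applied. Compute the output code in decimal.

LSB = 3.3 V / 512 = 6.445 mV.
(V_in − V_low)/LSB = (0.8033 − 0) / 0.00644531 = 124.633.
round(124.633) = 125.

code 125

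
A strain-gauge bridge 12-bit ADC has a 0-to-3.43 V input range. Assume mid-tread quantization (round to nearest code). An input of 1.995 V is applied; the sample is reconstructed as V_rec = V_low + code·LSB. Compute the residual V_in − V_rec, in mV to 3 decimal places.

0.308 mV

Step size: 3.43 V ÷ 2^12 = 0.837 mV.
(1.995 − 0)/0.000837402 = 2382.3673; round gives code 2382.
Code 2382 maps back to 0 + 2382×0.000837402 V = 1.9946924 V.
Difference: 0.000307617 V → 0.308 mV.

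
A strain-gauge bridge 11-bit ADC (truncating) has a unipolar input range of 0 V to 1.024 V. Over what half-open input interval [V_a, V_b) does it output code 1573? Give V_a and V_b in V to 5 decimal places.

[0.78650 V, 0.78700 V)

LSB = 1.024/2^11 = 0.500 mV.
V_a = V_low + 1573·LSB = 0.7865 V; V_b = V_low + 1574·LSB = 0.787 V.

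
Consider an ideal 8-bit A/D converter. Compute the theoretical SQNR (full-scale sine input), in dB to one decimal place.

49.9 dB

SNR ≈ 6.02·N + 1.76 dB = 6.02·8 + 1.76 = 49.92 dB.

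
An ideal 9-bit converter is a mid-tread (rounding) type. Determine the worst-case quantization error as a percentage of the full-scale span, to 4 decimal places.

0.0977 %

Rounding → worst-case error = ½ LSB = V_FS/2^10, so 100/1024 = 0.0976562 % of full scale.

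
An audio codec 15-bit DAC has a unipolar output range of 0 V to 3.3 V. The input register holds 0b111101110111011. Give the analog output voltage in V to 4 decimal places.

3.1899 V

LSB = 3.3 V / 2^15 = 100.71 µV.
Code 0b111101110111011 = 31675 decimal.
V_out = 0 + 31675 × 0.000100708 V = 3.18993 V.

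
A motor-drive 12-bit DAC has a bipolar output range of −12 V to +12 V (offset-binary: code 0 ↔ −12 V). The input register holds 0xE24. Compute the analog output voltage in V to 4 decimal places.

9.2109 V

LSB = 24 V / 2^12 = 5.859 mV.
Code 0xE24 = 3620 decimal.
V_out = (−12) + 3620 × 0.00585938 V = 9.21094 V.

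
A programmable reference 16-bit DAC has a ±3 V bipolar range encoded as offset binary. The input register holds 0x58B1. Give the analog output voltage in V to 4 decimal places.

-0.9213 V

LSB = 6 V / 2^16 = 91.55 µV.
Code 0x58B1 = 22705 decimal.
V_out = (−3) + 22705 × 9.15527e-05 V = -0.921295 V.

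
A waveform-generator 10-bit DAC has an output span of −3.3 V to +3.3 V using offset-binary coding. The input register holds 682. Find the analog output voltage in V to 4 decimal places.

LSB = 6.6 V / 2^10 = 6.445 mV.
V_out = (−3.3) + 682 × 0.00644531 V = 1.0957 V.

1.0957 V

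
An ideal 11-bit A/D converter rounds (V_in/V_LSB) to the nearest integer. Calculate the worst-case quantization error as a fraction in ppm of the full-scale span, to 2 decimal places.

Rounding → worst-case error = ½ LSB = V_FS/2^12, so 1e+06/4096 = 244.141 ppm of full scale.

244.14 ppm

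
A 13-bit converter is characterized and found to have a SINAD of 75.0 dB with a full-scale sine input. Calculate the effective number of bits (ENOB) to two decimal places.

ENOB = (SINAD − 1.76) / 6.02 = (75.0 − 1.76)/6.02 = 12.166.

12.17 bits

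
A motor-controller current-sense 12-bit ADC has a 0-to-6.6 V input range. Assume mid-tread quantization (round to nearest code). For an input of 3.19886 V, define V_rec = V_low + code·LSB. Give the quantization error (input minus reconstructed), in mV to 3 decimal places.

One LSB is 6.6 V / 4096 = 1.611 mV.
Scaled input = 1985.2319 LSBs, so code = 1985.
Code 1985 maps back to 0 + 1985×0.00161133 V = 3.1984863 V.
Difference: 0.000373672 V → 0.374 mV.

0.374 mV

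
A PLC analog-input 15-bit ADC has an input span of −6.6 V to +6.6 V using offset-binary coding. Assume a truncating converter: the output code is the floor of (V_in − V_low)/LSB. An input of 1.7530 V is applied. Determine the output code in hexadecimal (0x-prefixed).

Full-scale span = 13.2 V; LSB = 13.2/2^15 = 402.83 µV.
(1.7530 − (−6.6)) / 0.000402832 = 20735.690 LSBs.
⌊·⌋(20735.690) = 20735.
In hexadecimal (0x-prefixed): 0x50FF.

code 0x50FF (decimal 20735)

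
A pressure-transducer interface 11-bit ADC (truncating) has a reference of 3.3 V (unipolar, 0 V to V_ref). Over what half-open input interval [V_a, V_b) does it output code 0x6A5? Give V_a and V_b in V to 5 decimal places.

LSB = 3.3/2^11 = 1.611 mV.
Code 0x6A5 = 1701 decimal.
V_a = V_low + 1701·LSB = 2.74087 V; V_b = V_low + 1702·LSB = 2.74248 V.

[2.74087 V, 2.74248 V)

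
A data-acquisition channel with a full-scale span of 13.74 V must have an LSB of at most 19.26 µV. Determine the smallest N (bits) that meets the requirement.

20 bits

Number of steps required ≥ 13.74 V / 19.26 µV = 713395.64.
Need 2^N ≥ 713395.64; 2^19 = 524288, 2^20 = 1048576.
Minimum N = 20.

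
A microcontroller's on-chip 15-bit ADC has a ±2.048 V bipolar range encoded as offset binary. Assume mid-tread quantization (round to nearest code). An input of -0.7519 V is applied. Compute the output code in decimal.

With 32768 levels over 4.096 V, one step is 125.00 µV.
(-0.7519 − (−2.048)) / 0.000125 = 10368.800 LSBs.
So the output code is 10369.

code 10369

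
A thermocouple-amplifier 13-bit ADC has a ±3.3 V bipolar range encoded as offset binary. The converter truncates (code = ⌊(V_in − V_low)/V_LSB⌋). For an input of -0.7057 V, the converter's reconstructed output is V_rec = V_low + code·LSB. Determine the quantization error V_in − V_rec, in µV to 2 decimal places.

61.72 µV

One LSB is 6.6 V / 8192 = 0.806 mV.
(V_in − V_low)/LSB = (-0.7057 − (−3.3))/0.000805664 = 3220.0766 → code 3220 (floor).
Code 3220 maps back to (−3.3) + 3220×0.000805664 V = -0.70576172 V.
V_in − V_rec = 6.17188e-05 V = 61.72 µV.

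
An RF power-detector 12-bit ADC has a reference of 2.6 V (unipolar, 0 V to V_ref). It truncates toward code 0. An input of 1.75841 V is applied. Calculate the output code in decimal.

With 4096 levels over 2.6 V, one step is 0.635 mV.
(1.75841 − 0) / 0.000634766 = 2770.172 LSBs.
Floor → code 2770.

code 2770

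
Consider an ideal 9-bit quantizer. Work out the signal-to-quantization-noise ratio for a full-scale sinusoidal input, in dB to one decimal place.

SNR ≈ 6.02·N + 1.76 dB = 6.02·9 + 1.76 = 55.94 dB.

55.9 dB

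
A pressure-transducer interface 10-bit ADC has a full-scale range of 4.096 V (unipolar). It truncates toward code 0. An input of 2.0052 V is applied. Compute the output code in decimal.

code 501

Full-scale span = 4.096 V; LSB = 4.096/2^10 = 4.000 mV.
(V_in − V_low)/LSB = (2.0052 − 0) / 0.004 = 501.300.
So the output code is 501.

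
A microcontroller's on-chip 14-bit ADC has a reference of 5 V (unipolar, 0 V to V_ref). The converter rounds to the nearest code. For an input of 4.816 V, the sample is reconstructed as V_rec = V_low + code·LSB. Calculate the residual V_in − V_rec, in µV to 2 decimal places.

Step size: 5 V ÷ 2^14 = 305.18 µV.
(4.816 − 0)/0.000305176 = 15781.0688; round gives code 15781.
Reconstructed: 4.815979 V.
Error = 4.816 − 4.815979 = 2.09961e-05 V = 21.00 µV.

21.00 µV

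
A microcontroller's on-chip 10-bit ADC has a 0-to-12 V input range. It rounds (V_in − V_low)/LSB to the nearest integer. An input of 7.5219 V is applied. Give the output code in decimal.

code 642

With 1024 levels over 12 V, one step is 11.719 mV.
(V_in − V_low)/LSB = (7.5219 − 0) / 0.0117188 = 641.869.
round(641.869) = 642.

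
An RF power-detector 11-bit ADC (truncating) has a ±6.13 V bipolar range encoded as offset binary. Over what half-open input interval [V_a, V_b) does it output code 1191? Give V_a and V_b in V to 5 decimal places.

LSB = 12.26/2^11 = 5.986 mV.
V_a = V_low + 1191·LSB = 0.999717 V; V_b = V_low + 1192·LSB = 1.0057 V.

[0.99972 V, 1.00570 V)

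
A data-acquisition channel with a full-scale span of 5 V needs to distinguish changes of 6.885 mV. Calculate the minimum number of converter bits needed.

10 bits

Number of steps required ≥ 5 V / 6.885 mV = 726.22.
Need 2^N ≥ 726.22; 2^9 = 512, 2^10 = 1024.
Minimum N = 10.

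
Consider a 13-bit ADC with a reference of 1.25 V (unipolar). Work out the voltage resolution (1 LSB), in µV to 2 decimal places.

Full-scale span = 1.25 V.
LSB = 1.25 / 2^13 = 1.25 / 8192 = 0.000152588 V = 152.59 µV.

152.59 µV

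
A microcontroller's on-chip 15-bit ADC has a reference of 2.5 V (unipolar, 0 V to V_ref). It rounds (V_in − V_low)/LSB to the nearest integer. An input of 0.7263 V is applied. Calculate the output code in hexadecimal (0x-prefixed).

Full-scale span = 2.5 V; LSB = 2.5/2^15 = 76.29 µV.
(0.7263 − 0) / 7.62939e-05 = 9519.759 LSBs.
So the output code is 9520.
In hexadecimal (0x-prefixed): 0x2530.

code 0x2530 (decimal 9520)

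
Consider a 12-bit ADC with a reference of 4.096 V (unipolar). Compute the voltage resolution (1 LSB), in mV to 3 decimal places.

Full-scale span = 4.096 V.
LSB = 4.096 / 2^12 = 4.096 / 4096 = 0.001 V = 1.000 mV.

1.000 mV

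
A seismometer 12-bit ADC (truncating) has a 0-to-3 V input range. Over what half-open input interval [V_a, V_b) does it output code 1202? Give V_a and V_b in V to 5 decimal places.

[0.88037 V, 0.88110 V)

LSB = 3/2^12 = 0.732 mV.
V_a = V_low + 1202·LSB = 0.880371 V; V_b = V_low + 1203·LSB = 0.881104 V.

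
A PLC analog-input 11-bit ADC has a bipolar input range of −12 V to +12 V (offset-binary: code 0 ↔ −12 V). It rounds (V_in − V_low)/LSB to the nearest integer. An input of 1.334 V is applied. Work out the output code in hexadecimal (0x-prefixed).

code 0x472 (decimal 1138)

Full-scale span = 24 V; LSB = 24/2^11 = 11.719 mV.
(V_in − V_low)/LSB = (1.334 − (−12)) / 0.0117188 = 1137.835.
Round → code 1138.
In hexadecimal (0x-prefixed): 0x472.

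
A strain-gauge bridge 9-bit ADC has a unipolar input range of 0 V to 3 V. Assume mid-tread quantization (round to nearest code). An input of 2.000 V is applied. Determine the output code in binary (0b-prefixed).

With 512 levels over 3 V, one step is 5.859 mV.
Input sits at 341.333 steps above V_low.
round(341.333) = 341.
In binary (0b-prefixed): 0b101010101.

code 0b101010101 (decimal 341)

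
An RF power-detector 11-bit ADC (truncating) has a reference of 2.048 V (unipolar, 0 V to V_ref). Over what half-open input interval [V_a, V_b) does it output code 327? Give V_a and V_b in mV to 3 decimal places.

LSB = 2.048/2^11 = 1.000 mV.
V_a = V_low + 327·LSB = 0.327 V; V_b = V_low + 328·LSB = 0.328 V.

[327.000 mV, 328.000 mV)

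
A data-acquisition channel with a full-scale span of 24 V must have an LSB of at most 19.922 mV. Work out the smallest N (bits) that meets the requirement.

11 bits

Number of steps required ≥ 24 V / 19.922 mV = 1204.70.
Need 2^N ≥ 1204.70; 2^10 = 1024, 2^11 = 2048.
Minimum N = 11.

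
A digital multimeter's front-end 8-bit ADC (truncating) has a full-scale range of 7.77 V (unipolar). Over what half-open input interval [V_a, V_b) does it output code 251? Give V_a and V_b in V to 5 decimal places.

LSB = 7.77/2^8 = 30.352 mV.
V_a = V_low + 251·LSB = 7.61824 V; V_b = V_low + 252·LSB = 7.64859 V.

[7.61824 V, 7.64859 V)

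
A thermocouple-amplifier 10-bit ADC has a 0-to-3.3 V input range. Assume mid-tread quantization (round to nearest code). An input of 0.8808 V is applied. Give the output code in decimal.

With 1024 levels over 3.3 V, one step is 3.223 mV.
Input sits at 273.315 steps above V_low.
Round → code 273.

code 273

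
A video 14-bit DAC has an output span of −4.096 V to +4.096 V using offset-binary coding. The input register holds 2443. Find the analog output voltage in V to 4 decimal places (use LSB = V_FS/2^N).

LSB = 8.192 V / 2^14 = 0.500 mV.
V_out = (−4.096) + 2443 × 0.0005 V = -2.8745 V.

-2.8745 V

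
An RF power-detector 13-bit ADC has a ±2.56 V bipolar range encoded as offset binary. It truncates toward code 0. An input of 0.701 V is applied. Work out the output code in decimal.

code 5217

Full-scale span = 5.12 V; LSB = 5.12/2^13 = 0.625 mV.
(0.701 − (−2.56)) / 0.000625 = 5217.600 LSBs.
⌊·⌋(5217.600) = 5217.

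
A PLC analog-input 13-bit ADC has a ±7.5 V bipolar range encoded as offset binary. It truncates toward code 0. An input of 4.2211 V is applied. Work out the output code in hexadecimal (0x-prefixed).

code 0x1901 (decimal 6401)

Full-scale span = 15 V; LSB = 15/2^13 = 1.831 mV.
(4.2211 − (−7.5)) / 0.00183105 = 6401.283 LSBs.
Floor → code 6401.
In hexadecimal (0x-prefixed): 0x1901.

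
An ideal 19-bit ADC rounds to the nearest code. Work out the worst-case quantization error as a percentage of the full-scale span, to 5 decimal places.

Rounding → worst-case error = ½ LSB = V_FS/2^20, so 100/1048576 = 9.53674e-05 % of full scale.

0.00010 %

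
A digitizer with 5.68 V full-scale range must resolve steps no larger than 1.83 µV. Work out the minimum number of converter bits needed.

22 bits

Number of steps required ≥ 5.68 V / 1.83 µV = 3103825.14.
Need 2^N ≥ 3103825.14; 2^21 = 2097152, 2^22 = 4194304.
Minimum N = 22.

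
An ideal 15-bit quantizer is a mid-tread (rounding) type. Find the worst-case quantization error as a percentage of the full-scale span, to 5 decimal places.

Rounding → worst-case error = ½ LSB = V_FS/2^16, so 100/65536 = 0.00152588 % of full scale.

0.00153 %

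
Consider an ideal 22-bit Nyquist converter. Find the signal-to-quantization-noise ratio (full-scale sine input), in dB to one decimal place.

SNR ≈ 6.02·N + 1.76 dB = 6.02·22 + 1.76 = 134.20 dB.

134.2 dB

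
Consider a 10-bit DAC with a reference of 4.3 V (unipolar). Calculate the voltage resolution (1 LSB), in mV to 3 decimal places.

4.199 mV

Full-scale span = 4.3 V.
LSB = 4.3 / 2^10 = 4.3 / 1024 = 0.00419922 V = 4.199 mV.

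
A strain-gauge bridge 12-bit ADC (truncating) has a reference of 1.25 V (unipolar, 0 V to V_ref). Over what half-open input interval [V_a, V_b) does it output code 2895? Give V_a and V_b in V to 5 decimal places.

LSB = 1.25/2^12 = 305.18 µV.
V_a = V_low + 2895·LSB = 0.883484 V; V_b = V_low + 2896·LSB = 0.883789 V.

[0.88348 V, 0.88379 V)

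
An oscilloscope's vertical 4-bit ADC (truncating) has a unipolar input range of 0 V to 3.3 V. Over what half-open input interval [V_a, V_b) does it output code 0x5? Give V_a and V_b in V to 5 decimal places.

LSB = 3.3/2^4 = 206.250 mV.
Code 0x5 = 5 decimal.
V_a = V_low + 5·LSB = 1.03125 V; V_b = V_low + 6·LSB = 1.2375 V.

[1.03125 V, 1.23750 V)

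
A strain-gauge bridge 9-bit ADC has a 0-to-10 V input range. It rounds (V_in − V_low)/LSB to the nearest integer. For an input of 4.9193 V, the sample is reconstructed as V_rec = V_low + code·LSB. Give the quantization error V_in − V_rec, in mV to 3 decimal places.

-2.575 mV

Step size: 10 V ÷ 2^9 = 19.531 mV.
(4.9193 − 0)/0.0195312 = 251.8682; round gives code 252.
Code 252 maps back to 0 + 252×0.0195312 V = 4.921875 V.
Error = 4.9193 − 4.921875 = -0.002575 V = -2.575 mV.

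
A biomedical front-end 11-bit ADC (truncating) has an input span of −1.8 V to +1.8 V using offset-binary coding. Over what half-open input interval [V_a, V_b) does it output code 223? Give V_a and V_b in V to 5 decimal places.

[-1.40801 V, -1.40625 V)

LSB = 3.6/2^11 = 1.758 mV.
V_a = V_low + 223·LSB = -1.40801 V; V_b = V_low + 224·LSB = -1.40625 V.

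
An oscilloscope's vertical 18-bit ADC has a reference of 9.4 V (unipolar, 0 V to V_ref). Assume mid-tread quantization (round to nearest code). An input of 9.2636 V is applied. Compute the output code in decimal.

code 258340

Full-scale span = 9.4 V; LSB = 9.4/2^18 = 35.86 µV.
Input sits at 258340.123 steps above V_low.
round(258340.123) = 258340.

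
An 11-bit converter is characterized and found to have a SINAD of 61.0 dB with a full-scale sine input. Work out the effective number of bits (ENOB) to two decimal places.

ENOB = (SINAD − 1.76) / 6.02 = (61.0 − 1.76)/6.02 = 9.841.

9.84 bits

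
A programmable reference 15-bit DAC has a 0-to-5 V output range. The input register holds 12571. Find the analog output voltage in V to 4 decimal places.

LSB = 5 V / 2^15 = 152.59 µV.
V_out = 0 + 12571 × 0.000152588 V = 1.91818 V.

1.9182 V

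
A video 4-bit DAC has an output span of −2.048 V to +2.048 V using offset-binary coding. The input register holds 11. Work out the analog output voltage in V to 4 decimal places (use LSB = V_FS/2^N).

0.7680 V

LSB = 4.096 V / 2^4 = 256.000 mV.
V_out = (−2.048) + 11 × 0.256 V = 0.768 V.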